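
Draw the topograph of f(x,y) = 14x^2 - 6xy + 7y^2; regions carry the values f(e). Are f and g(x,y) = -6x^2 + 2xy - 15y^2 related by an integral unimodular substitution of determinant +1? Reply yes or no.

D₁ = -356, D₂ = -356
f: flip: (14,-6,7)→(7,6,14)
f: reduced (well bottom): (7,6,14) with a≤c, −a<b≤a
g is negative-definite; reduce −g:
−g: reduced (well bottom): (6,-2,15) with a≤c, −a<b≤a
flip sign back: reduced form of g is (-6,2,-15)
reduced forms (7, 6, 14) vs (-6, 2, -15) ⇒ inequivalent

no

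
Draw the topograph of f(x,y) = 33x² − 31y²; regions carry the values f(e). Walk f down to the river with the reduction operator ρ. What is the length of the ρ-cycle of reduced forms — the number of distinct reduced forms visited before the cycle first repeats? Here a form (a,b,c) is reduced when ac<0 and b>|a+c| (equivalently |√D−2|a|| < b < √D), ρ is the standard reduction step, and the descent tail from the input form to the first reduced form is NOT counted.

D = 4092, ⌊√D⌋ = 63
descent: ρ → (-31,62,2)  [lands on river]
river: ρ → (2,62,-31)
ρ-cycle length = 2 (tail of 1 descent step not counted)

2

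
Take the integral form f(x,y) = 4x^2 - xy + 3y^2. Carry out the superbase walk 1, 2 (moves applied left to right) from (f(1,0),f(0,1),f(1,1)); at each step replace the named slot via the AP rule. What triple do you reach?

start (4,3,6) = (f(1,0),f(0,1),f(1,1))
replace slot 1: 2·(3+6) − 4 = 14 → (14,3,6)
replace slot 2: 2·(14+6) − 3 = 37 → (14,37,6)

14,37,6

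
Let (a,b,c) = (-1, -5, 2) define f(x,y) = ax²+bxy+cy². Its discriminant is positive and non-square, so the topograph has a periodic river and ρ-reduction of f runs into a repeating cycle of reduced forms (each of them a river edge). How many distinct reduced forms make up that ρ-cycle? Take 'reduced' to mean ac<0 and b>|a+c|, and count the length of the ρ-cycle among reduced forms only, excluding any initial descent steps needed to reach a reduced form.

D = 33, ⌊√D⌋ = 5
descent: ρ → (2,5,-1)  [lands on river]
river: ρ → (-1,5,2)
river: ρ → (2,3,-3)
river: ρ → (-3,3,2)
ρ-cycle length = 4 (tail of 1 descent step not counted)

4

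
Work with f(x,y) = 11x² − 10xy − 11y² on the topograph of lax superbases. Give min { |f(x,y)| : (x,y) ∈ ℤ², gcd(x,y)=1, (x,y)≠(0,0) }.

descent: ρ → (-11,10,11)  [lands on river]
river: ρ → (11,12,-10)
river: ρ → (-10,8,13)
river: ρ → (13,18,-5)
river: ρ → (-5,22,5)
river: ρ → (5,18,-13)
river: ρ → (-13,8,10)
river: ρ → (10,12,-11)
closes: descent 1, river 8
min |a| on river = 5

5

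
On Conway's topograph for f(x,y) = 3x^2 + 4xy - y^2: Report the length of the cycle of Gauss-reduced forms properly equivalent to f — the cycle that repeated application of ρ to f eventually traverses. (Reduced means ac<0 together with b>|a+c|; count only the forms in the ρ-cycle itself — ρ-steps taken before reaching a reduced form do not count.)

D = 28, ⌊√D⌋ = 5
river: ρ → (-1,4,3)
river: ρ → (3,2,-2)
river: ρ → (-2,2,3)
river: ρ → (3,4,-1)
ρ-cycle length = 4 (tail of 0 descent steps not counted)

4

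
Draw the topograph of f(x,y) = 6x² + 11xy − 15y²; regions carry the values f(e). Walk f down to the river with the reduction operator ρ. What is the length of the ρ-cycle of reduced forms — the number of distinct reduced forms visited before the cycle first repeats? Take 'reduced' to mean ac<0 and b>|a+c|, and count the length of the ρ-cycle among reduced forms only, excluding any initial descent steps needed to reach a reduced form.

D = 481, ⌊√D⌋ = 21
river: ρ → (-15,19,2)
river: ρ → (2,21,-5)
river: ρ → (-5,19,6)
river: ρ → (6,17,-8)
river: ρ → (-8,15,8)
river: ρ → (8,17,-6)
river: ρ → (-6,19,5)
river: ρ → (5,21,-2)
river: ρ → (-2,19,15)
river: ρ → (15,11,-6)
river: ρ → (-6,13,13)
river: ρ → (13,13,-6)
river: ρ → (-6,11,15)
river: ρ → (15,19,-2)
river: ρ → (-2,21,5)
river: ρ → (5,19,-6)
river: ρ → (-6,17,8)
river: ρ → (8,15,-8)
river: ρ → (-8,17,6)
river: ρ → (6,19,-5)
river: ρ → (-5,21,2)
river: ρ → (2,19,-15)
river: ρ → (-15,11,6)
river: ρ → (6,13,-13)
river: ρ → (-13,13,6)
river: ρ → (6,11,-15)
ρ-cycle length = 26 (tail of 0 descent steps not counted)

26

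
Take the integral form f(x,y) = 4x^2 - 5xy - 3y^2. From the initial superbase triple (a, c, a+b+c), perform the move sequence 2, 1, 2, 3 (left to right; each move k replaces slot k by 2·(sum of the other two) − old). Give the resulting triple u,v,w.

start (4,-3,-4) = (f(1,0),f(0,1),f(1,1))
replace slot 2: 2·(4+(-4)) − (-3) = 3 → (4,3,-4)
replace slot 1: 2·(3+(-4)) − 4 = -6 → (-6,3,-4)
replace slot 2: 2·((-6)+(-4)) − 3 = -23 → (-6,-23,-4)
replace slot 3: 2·((-6)+(-23)) − (-4) = -54 → (-6,-23,-54)

-6,-23,-54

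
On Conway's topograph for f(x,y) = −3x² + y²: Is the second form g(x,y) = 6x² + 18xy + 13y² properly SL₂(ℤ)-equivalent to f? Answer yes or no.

D₁ = 12, D₂ = 12
river cycle of f (length 2): (1, 2, -2), (-2, 2, 1)
river cycle of g (length 2): (1, 2, -2), (-2, 2, 1)
cycles coincide ⇒ equivalent

yes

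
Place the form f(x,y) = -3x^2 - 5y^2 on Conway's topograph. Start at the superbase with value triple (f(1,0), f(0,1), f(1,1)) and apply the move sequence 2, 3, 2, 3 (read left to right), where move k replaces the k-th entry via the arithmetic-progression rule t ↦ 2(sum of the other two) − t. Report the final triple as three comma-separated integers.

start (-3,-5,-8) = (f(1,0),f(0,1),f(1,1))
replace slot 2: 2·((-3)+(-8)) − (-5) = -17 → (-3,-17,-8)
replace slot 3: 2·((-3)+(-17)) − (-8) = -32 → (-3,-17,-32)
replace slot 2: 2·((-3)+(-32)) − (-17) = -53 → (-3,-53,-32)
replace slot 3: 2·((-3)+(-53)) − (-32) = -80 → (-3,-53,-80)

-3,-53,-80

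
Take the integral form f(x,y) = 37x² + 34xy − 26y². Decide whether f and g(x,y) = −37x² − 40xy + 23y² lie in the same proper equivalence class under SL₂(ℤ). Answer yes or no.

D₁ = 5004, D₂ = 5004
river cycle of f (length 14): (-26, 70, 1), (1, 70, -26), (-26, 34, 37), (37, 40, -23), (-23, 52, 25), (25, 48, -27), (-27, 60, 13), (13, 70, -2), (-2, 70, 13), (13, 60, -27), … (4 more)
river cycle of g (length 14): (23, 40, -37), (-37, 34, 26), (26, 70, -1), (-1, 70, 26), (26, 34, -37), (-37, 40, 23), (23, 52, -25), (-25, 48, 27), (27, 60, -13), (-13, 70, 2), … (4 more)
cycles differ ⇒ inequivalent

no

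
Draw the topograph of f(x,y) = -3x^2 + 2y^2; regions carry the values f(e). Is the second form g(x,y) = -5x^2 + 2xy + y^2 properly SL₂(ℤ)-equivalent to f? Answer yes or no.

D₁ = 24, D₂ = 24
river cycle of f (length 2): (2, 4, -1), (-1, 4, 2)
river cycle of g (length 2): (1, 4, -2), (-2, 4, 1)
cycles differ ⇒ inequivalent

no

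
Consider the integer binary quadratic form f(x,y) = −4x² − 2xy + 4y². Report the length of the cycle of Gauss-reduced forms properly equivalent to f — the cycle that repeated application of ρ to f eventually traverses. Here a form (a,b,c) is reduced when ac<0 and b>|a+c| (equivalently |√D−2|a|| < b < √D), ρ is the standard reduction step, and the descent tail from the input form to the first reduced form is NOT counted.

D = 68, ⌊√D⌋ = 8
descent: ρ → (4,2,-4)  [lands on river]
river: ρ → (-4,6,2)
river: ρ → (2,6,-4)
river: ρ → (-4,2,4)
river: ρ → (4,6,-2)
river: ρ → (-2,6,4)
ρ-cycle length = 6 (tail of 1 descent step not counted)

6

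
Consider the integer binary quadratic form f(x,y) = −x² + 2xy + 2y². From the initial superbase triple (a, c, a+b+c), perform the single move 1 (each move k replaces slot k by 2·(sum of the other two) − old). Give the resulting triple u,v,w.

start (-1,2,3) = (f(1,0),f(0,1),f(1,1))
replace slot 1: 2·(2+3) − (-1) = 11 → (11,2,3)

11,2,3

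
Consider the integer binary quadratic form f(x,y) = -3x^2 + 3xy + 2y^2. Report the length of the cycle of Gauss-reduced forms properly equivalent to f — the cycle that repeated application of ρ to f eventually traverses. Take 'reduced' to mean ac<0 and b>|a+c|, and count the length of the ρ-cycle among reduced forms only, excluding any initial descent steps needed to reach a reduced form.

D = 33, ⌊√D⌋ = 5
river: ρ → (2,5,-1)
river: ρ → (-1,5,2)
river: ρ → (2,3,-3)
river: ρ → (-3,3,2)
ρ-cycle length = 4 (tail of 0 descent steps not counted)

4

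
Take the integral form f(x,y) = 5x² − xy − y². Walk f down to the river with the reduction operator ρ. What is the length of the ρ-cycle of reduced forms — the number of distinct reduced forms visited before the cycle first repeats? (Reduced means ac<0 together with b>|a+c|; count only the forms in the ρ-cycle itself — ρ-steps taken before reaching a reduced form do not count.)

D = 21, ⌊√D⌋ = 4
descent: ρ → (-1,3,3)  [lands on river]
river: ρ → (3,3,-1)
ρ-cycle length = 2 (tail of 1 descent step not counted)

2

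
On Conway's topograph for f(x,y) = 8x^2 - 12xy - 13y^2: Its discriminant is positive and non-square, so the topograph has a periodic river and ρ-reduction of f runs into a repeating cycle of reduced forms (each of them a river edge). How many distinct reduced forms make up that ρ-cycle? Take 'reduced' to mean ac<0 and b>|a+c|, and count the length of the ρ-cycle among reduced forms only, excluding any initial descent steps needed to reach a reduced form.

D = 560, ⌊√D⌋ = 23
descent: ρ → (-13,12,8)  [lands on river]
river: ρ → (8,20,-5)
river: ρ → (-5,20,8)
river: ρ → (8,12,-13)
river: ρ → (-13,14,7)
river: ρ → (7,14,-13)
ρ-cycle length = 6 (tail of 1 descent step not counted)

6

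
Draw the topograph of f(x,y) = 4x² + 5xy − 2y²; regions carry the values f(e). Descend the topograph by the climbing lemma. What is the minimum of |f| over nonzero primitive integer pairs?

river: ρ → (-2,7,1)
river: ρ → (1,7,-2)
river: ρ → (-2,5,4)
river: ρ → (4,3,-3)
river: ρ → (-3,3,4)
river: ρ → (4,5,-2)
closes: descent 0, river 6
min |a| on river = 1

1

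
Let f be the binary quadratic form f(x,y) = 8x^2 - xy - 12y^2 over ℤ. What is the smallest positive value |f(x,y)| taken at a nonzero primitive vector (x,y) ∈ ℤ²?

descent: ρ → (-12,1,8)
descent: ρ → (8,15,-5)  [lands on river]
river: ρ → (-5,15,8)
river: ρ → (8,17,-3)
river: ρ → (-3,19,2)
river: ρ → (2,17,-12)
river: ρ → (-12,7,7)
river: ρ → (7,7,-12)
river: ρ → (-12,17,2)
river: ρ → (2,19,-3)
river: ρ → (-3,17,8)
closes: descent 2, river 10
min |a| on river = 2

2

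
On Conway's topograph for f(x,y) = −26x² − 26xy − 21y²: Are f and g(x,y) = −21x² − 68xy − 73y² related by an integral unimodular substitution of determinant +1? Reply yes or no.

D₁ = -1508, D₂ = -1508
f is negative-definite; reduce −f:
−f: flip: (26,26,21)→(21,-26,26)
−f: translate: b→16 (≡-26 mod 42), so (21,-26,26)→(21,16,21)
−f: reduced (well bottom): (21,16,21) with a≤c, −a<b≤a
flip sign back: reduced form of f is (-21,-16,-21)
g is negative-definite; reduce −g:
−g: translate: b→-16 (≡68 mod 42), so (21,68,73)→(21,-16,21)
−g: flip: (21,-16,21)→(21,16,21)
−g: reduced (well bottom): (21,16,21) with a≤c, −a<b≤a
flip sign back: reduced form of g is (-21,-16,-21)
reduced forms (-21, -16, -21) vs (-21, -16, -21) ⇒ equivalent

yes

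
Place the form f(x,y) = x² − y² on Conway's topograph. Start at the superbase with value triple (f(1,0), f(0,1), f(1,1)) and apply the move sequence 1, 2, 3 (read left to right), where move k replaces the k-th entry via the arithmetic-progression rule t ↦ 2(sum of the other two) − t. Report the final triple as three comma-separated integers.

start (1,-1,0) = (f(1,0),f(0,1),f(1,1))
replace slot 1: 2·((-1)+0) − 1 = -3 → (-3,-1,0)
replace slot 2: 2·((-3)+0) − (-1) = -5 → (-3,-5,0)
replace slot 3: 2·((-3)+(-5)) − 0 = -16 → (-3,-5,-16)

-3,-5,-16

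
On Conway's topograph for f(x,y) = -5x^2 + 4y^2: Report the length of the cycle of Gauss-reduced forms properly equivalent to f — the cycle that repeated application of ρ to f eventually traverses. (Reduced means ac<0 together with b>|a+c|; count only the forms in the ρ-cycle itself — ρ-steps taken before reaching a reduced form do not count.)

D = 80, ⌊√D⌋ = 8
descent: ρ → (4,8,-1)  [lands on river]
river: ρ → (-1,8,4)
ρ-cycle length = 2 (tail of 1 descent step not counted)

2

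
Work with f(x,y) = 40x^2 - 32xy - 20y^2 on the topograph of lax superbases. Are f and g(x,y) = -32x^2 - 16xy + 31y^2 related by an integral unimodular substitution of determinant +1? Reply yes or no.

D₁ = 4224, D₂ = 4224
river cycle of f (length 6): (-20, 32, 40), (40, 48, -12), (-12, 48, 40), (40, 32, -20), (-20, 48, 24), (24, 48, -20)
river cycle of g (length 6): (31, 16, -32), (-32, 48, 15), (15, 42, -41), (-41, 40, 16), (16, 56, -17), (-17, 46, 31)
cycles differ ⇒ inequivalent

no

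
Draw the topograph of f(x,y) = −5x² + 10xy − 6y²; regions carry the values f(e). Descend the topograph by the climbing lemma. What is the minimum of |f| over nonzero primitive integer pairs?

translate: b→0 (≡-10 mod 10), so (5,-10,6)→(5,0,1)
flip: (5,0,1)→(1,0,5)
reduced (well bottom): (1,0,5) with a≤c, −a<b≤a
well minimum |f| = |-1| = 1 (negative-definite)

1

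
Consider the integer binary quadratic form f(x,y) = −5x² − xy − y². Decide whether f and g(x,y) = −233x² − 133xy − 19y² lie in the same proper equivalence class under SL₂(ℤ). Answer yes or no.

D₁ = -19, D₂ = -19
f is negative-definite; reduce −f:
−f: flip: (5,1,1)→(1,-1,5)
−f: translate: b→1 (≡-1 mod 2), so (1,-1,5)→(1,1,5)
−f: reduced (well bottom): (1,1,5) with a≤c, −a<b≤a
flip sign back: reduced form of f is (-1,-1,-5)
g is negative-definite; reduce −g:
−g: flip: (233,133,19)→(19,-133,233)
−g: translate: b→19 (≡-133 mod 38), so (19,-133,233)→(19,19,5)
−g: flip: (19,19,5)→(5,-19,19)
−g: translate: b→1 (≡-19 mod 10), so (5,-19,19)→(5,1,1)
−g: flip: (5,1,1)→(1,-1,5)
−g: translate: b→1 (≡-1 mod 2), so (1,-1,5)→(1,1,5)
−g: reduced (well bottom): (1,1,5) with a≤c, −a<b≤a
flip sign back: reduced form of g is (-1,-1,-5)
reduced forms (-1, -1, -5) vs (-1, -1, -5) ⇒ equivalent

yes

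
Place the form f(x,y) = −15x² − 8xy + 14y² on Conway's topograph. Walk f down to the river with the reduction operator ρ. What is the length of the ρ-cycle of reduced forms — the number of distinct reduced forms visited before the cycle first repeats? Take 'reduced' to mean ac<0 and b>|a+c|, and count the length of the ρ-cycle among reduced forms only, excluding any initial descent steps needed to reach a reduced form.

D = 904, ⌊√D⌋ = 30
descent: ρ → (14,8,-15)  [lands on river]
river: ρ → (-15,22,7)
river: ρ → (7,20,-18)
river: ρ → (-18,16,9)
river: ρ → (9,20,-14)
river: ρ → (-14,8,15)
river: ρ → (15,22,-7)
river: ρ → (-7,20,18)
river: ρ → (18,16,-9)
river: ρ → (-9,20,14)
ρ-cycle length = 10 (tail of 1 descent step not counted)

10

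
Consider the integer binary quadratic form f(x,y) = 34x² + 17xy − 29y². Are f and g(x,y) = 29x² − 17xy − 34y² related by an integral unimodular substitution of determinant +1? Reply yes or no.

D₁ = 4233, D₂ = 4233
river cycle of f (length 24): (-29, 41, 22), (22, 47, -23), (-23, 45, 24), (24, 51, -17), (-17, 51, 24), (24, 45, -23), (-23, 47, 22), (22, 41, -29), (-29, 17, 34), (34, 51, -12), … (14 more)
river cycle of g (length 24): (-34, 17, 29), (29, 41, -22), (-22, 47, 23), (23, 45, -24), (-24, 51, 17), (17, 51, -24), (-24, 45, 23), (23, 47, -22), (-22, 41, 29), (29, 17, -34), … (14 more)
cycles differ ⇒ inequivalent

no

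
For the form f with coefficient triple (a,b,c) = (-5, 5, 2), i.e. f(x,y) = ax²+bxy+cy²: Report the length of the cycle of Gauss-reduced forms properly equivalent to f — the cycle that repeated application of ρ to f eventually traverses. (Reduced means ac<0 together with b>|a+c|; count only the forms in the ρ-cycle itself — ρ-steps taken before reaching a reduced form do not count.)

D = 65, ⌊√D⌋ = 8
river: ρ → (2,7,-2)
river: ρ → (-2,5,5)
river: ρ → (5,5,-2)
river: ρ → (-2,7,2)
river: ρ → (2,5,-5)
river: ρ → (-5,5,2)
ρ-cycle length = 6 (tail of 0 descent steps not counted)

6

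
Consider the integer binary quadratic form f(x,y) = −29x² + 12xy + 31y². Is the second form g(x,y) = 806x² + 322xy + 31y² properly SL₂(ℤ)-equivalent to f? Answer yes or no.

D₁ = 3740, D₂ = 3740
river cycle of f (length 10): (31, 50, -10), (-10, 50, 31), (31, 12, -29), (-29, 46, 14), (14, 38, -41), (-41, 44, 11), (11, 44, -41), (-41, 38, 14), (14, 46, -29), (-29, 12, 31)
river cycle of g (length 10): (31, 50, -10), (-10, 50, 31), (31, 12, -29), (-29, 46, 14), (14, 38, -41), (-41, 44, 11), (11, 44, -41), (-41, 38, 14), (14, 46, -29), (-29, 12, 31)
cycles coincide ⇒ equivalent

yes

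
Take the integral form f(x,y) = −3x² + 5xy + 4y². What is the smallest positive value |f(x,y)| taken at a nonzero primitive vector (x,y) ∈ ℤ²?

river: ρ → (4,3,-4)
river: ρ → (-4,5,3)
river: ρ → (3,7,-2)
river: ρ → (-2,5,6)
river: ρ → (6,7,-1)
river: ρ → (-1,7,6)
river: ρ → (6,5,-2)
river: ρ → (-2,7,3)
river: ρ → (3,5,-4)
river: ρ → (-4,3,4)
river: ρ → (4,5,-3)
river: ρ → (-3,7,2)
river: ρ → (2,5,-6)
river: ρ → (-6,7,1)
river: ρ → (1,7,-6)
river: ρ → (-6,5,2)
river: ρ → (2,7,-3)
river: ρ → (-3,5,4)
closes: descent 0, river 18
min |a| on river = 1

1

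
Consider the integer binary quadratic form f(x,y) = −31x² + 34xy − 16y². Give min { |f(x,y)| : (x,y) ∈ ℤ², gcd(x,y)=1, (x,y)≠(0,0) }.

translate: b→28 (≡-34 mod 62), so (31,-34,16)→(31,28,13)
flip: (31,28,13)→(13,-28,31)
translate: b→-2 (≡-28 mod 26), so (13,-28,31)→(13,-2,16)
reduced (well bottom): (13,-2,16) with a≤c, −a<b≤a
well minimum |f| = |-13| = 13 (negative-definite)

13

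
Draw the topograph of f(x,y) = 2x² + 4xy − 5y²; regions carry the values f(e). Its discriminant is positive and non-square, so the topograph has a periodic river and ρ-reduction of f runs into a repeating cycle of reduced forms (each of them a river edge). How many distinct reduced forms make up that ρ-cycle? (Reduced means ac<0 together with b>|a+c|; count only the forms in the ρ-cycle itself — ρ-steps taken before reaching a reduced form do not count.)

D = 56, ⌊√D⌋ = 7
river: ρ → (-5,6,1)
river: ρ → (1,6,-5)
river: ρ → (-5,4,2)
river: ρ → (2,4,-5)
ρ-cycle length = 4 (tail of 0 descent steps not counted)

4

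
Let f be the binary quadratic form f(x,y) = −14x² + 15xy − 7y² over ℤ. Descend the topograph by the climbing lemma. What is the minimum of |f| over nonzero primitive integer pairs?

translate: b→13 (≡-15 mod 28), so (14,-15,7)→(14,13,6)
flip: (14,13,6)→(6,-13,14)
translate: b→-1 (≡-13 mod 12), so (6,-13,14)→(6,-1,7)
reduced (well bottom): (6,-1,7) with a≤c, −a<b≤a
well minimum |f| = |-6| = 6 (negative-definite)

6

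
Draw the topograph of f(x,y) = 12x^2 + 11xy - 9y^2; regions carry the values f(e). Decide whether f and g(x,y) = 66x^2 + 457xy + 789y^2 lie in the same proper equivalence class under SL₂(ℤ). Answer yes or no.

D₁ = 553, D₂ = 553
river cycle of f (length 26): (-9, 7, 14), (14, 21, -2), (-2, 23, 3), (3, 19, -16), (-16, 13, 6), (6, 23, -1), (-1, 23, 6), (6, 13, -16), (-16, 19, 3), (3, 23, -2), … (16 more)
river cycle of g (length 26): (12, 11, -9), (-9, 7, 14), (14, 21, -2), (-2, 23, 3), (3, 19, -16), (-16, 13, 6), (6, 23, -1), (-1, 23, 6), (6, 13, -16), (-16, 19, 3), … (16 more)
cycles coincide ⇒ equivalent

yes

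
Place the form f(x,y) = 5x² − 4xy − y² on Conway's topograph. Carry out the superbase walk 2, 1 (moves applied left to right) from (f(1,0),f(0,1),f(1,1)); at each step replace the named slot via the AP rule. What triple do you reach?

start (5,-1,0) = (f(1,0),f(0,1),f(1,1))
replace slot 2: 2·(5+0) − (-1) = 11 → (5,11,0)
replace slot 1: 2·(11+0) − 5 = 17 → (17,11,0)

17,11,0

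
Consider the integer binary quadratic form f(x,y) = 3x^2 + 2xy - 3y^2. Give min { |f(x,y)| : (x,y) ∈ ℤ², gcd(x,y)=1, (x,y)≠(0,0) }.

river: ρ → (-3,4,2)
river: ρ → (2,4,-3)
river: ρ → (-3,2,3)
river: ρ → (3,4,-2)
river: ρ → (-2,4,3)
river: ρ → (3,2,-3)
closes: descent 0, river 6
min |a| on river = 2

2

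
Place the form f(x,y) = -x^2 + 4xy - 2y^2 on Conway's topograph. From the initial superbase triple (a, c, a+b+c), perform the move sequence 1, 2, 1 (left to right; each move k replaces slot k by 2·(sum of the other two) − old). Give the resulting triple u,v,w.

start (-1,-2,1) = (f(1,0),f(0,1),f(1,1))
replace slot 1: 2·((-2)+1) − (-1) = -1 → (-1,-2,1)
replace slot 2: 2·((-1)+1) − (-2) = 2 → (-1,2,1)
replace slot 1: 2·(2+1) − (-1) = 7 → (7,2,1)

7,2,1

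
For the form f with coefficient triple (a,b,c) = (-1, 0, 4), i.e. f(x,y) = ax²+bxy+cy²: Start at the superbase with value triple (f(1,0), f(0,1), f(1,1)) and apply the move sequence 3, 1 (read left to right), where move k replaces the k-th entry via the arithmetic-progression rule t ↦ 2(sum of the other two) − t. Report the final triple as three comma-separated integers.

start (-1,4,3) = (f(1,0),f(0,1),f(1,1))
replace slot 3: 2·((-1)+4) − 3 = 3 → (-1,4,3)
replace slot 1: 2·(4+3) − (-1) = 15 → (15,4,3)

15,4,3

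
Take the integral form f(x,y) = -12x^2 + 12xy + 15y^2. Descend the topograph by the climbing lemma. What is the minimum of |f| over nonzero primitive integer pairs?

river: ρ → (15,18,-9)
river: ρ → (-9,18,15)
river: ρ → (15,12,-12)
river: ρ → (-12,12,15)
closes: descent 0, river 4
min |a| on river = 9

9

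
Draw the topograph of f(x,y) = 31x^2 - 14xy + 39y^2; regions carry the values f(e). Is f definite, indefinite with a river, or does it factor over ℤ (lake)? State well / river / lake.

D = b²−4ac = (-14)² − 4·31·39 = -4640
D < 0 ⇒ definite ⇒ every region one sign ⇒ single well

well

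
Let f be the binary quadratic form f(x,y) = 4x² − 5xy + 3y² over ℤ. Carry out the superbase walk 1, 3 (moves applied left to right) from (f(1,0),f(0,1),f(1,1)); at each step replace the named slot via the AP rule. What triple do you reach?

start (4,3,2) = (f(1,0),f(0,1),f(1,1))
replace slot 1: 2·(3+2) − 4 = 6 → (6,3,2)
replace slot 3: 2·(6+3) − 2 = 16 → (6,3,16)

6,3,16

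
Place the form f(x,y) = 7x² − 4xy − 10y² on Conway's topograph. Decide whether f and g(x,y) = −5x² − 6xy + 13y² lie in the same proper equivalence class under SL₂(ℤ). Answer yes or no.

D₁ = 296, D₂ = 296
river cycle of f (length 10): (-10, 4, 7), (7, 10, -7), (-7, 4, 10), (10, 16, -1), (-1, 16, 10), (10, 4, -7), (-7, 10, 7), (7, 4, -10), (-10, 16, 1), (1, 16, -10)
river cycle of g (length 6): (-5, 14, 5), (5, 16, -2), (-2, 16, 5), (5, 14, -5), (-5, 16, 2), (2, 16, -5)
cycles differ ⇒ inequivalent

no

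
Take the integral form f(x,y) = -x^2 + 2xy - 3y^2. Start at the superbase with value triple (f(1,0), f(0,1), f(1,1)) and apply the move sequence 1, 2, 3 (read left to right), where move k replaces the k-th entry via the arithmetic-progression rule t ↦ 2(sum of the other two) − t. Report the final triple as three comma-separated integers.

start (-1,-3,-2) = (f(1,0),f(0,1),f(1,1))
replace slot 1: 2·((-3)+(-2)) − (-1) = -9 → (-9,-3,-2)
replace slot 2: 2·((-9)+(-2)) − (-3) = -19 → (-9,-19,-2)
replace slot 3: 2·((-9)+(-19)) − (-2) = -54 → (-9,-19,-54)

-9,-19,-54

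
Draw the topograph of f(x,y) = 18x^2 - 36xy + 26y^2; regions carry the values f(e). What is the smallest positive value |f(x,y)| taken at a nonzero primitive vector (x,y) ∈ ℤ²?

translate: b→0 (≡-36 mod 36), so (18,-36,26)→(18,0,8)
flip: (18,0,8)→(8,0,18)
reduced (well bottom): (8,0,18) with a≤c, −a<b≤a
well minimum = a = 8

8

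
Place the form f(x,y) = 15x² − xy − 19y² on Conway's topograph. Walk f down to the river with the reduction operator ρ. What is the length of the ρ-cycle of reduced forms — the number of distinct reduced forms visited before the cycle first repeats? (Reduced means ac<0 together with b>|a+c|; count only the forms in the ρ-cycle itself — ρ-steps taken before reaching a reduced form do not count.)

D = 1141, ⌊√D⌋ = 33
descent: ρ → (-19,1,15)
descent: ρ → (15,29,-5)  [lands on river]
river: ρ → (-5,31,9)
river: ρ → (9,23,-17)
river: ρ → (-17,11,15)
river: ρ → (15,19,-13)
river: ρ → (-13,33,1)
river: ρ → (1,33,-13)
river: ρ → (-13,19,15)
river: ρ → (15,11,-17)
river: ρ → (-17,23,9)
river: ρ → (9,31,-5)
river: ρ → (-5,29,15)
river: ρ → (15,31,-3)
river: ρ → (-3,29,25)
river: ρ → (25,21,-7)
river: ρ → (-7,21,25)
river: ρ → (25,29,-3)
river: ρ → (-3,31,15)
ρ-cycle length = 18 (tail of 2 descent steps not counted)

18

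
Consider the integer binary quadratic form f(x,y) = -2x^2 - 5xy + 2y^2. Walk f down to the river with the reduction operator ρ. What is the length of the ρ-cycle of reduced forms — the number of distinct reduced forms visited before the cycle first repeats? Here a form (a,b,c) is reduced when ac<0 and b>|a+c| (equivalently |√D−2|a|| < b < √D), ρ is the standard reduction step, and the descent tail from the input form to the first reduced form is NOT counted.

D = 41, ⌊√D⌋ = 6
descent: ρ → (2,5,-2)  [lands on river]
river: ρ → (-2,3,4)
river: ρ → (4,5,-1)
river: ρ → (-1,5,4)
river: ρ → (4,3,-2)
river: ρ → (-2,5,2)
river: ρ → (2,3,-4)
river: ρ → (-4,5,1)
river: ρ → (1,5,-4)
river: ρ → (-4,3,2)
ρ-cycle length = 10 (tail of 1 descent step not counted)

10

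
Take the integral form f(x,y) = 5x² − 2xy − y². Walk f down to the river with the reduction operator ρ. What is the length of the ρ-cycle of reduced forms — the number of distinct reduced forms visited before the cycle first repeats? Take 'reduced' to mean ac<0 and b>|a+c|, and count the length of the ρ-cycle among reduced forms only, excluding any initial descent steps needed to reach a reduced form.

D = 24, ⌊√D⌋ = 4
descent: ρ → (-1,4,2)  [lands on river]
river: ρ → (2,4,-1)
ρ-cycle length = 2 (tail of 1 descent step not counted)

2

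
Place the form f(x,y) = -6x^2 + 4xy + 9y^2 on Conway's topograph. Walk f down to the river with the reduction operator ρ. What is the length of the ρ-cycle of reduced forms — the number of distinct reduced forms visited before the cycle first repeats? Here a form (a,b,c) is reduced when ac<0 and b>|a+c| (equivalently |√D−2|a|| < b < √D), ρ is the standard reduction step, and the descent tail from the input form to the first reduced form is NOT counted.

D = 232, ⌊√D⌋ = 15
river: ρ → (9,14,-1)
river: ρ → (-1,14,9)
river: ρ → (9,4,-6)
river: ρ → (-6,8,7)
river: ρ → (7,6,-7)
river: ρ → (-7,8,6)
river: ρ → (6,4,-9)
river: ρ → (-9,14,1)
river: ρ → (1,14,-9)
river: ρ → (-9,4,6)
river: ρ → (6,8,-7)
river: ρ → (-7,6,7)
river: ρ → (7,8,-6)
river: ρ → (-6,4,9)
ρ-cycle length = 14 (tail of 0 descent steps not counted)

14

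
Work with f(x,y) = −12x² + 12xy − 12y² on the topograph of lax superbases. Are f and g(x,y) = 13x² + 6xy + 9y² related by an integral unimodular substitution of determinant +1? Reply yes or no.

D₁ = -432, D₂ = -432
f is negative-definite; reduce −f:
−f: translate: b→12 (≡-12 mod 24), so (12,-12,12)→(12,12,12)
−f: reduced (well bottom): (12,12,12) with a≤c, −a<b≤a
flip sign back: reduced form of f is (-12,-12,-12)
g: flip: (13,6,9)→(9,-6,13)
g: reduced (well bottom): (9,-6,13) with a≤c, −a<b≤a
reduced forms (-12, -12, -12) vs (9, -6, 13) ⇒ inequivalent

no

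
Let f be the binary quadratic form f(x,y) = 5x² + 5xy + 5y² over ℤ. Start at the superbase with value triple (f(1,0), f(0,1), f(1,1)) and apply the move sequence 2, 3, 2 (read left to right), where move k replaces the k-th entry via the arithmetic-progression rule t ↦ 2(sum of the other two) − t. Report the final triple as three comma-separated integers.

start (5,5,15) = (f(1,0),f(0,1),f(1,1))
replace slot 2: 2·(5+15) − 5 = 35 → (5,35,15)
replace slot 3: 2·(5+35) − 15 = 65 → (5,35,65)
replace slot 2: 2·(5+65) − 35 = 105 → (5,105,65)

5,105,65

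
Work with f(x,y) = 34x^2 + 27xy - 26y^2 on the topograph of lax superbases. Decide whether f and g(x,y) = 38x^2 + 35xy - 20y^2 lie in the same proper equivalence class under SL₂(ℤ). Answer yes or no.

D₁ = 4265, D₂ = 4265
river cycle of f (length 58): (-26, 25, 35), (35, 45, -16), (-16, 51, 26), (26, 53, -14), (-14, 59, 14), (14, 53, -26), (-26, 51, 16), (16, 45, -35), (-35, 25, 26), (26, 27, -34), … (48 more)
river cycle of g (length 50): (-20, 45, 28), (28, 11, -37), (-37, 63, 2), (2, 65, -5), (-5, 65, 2), (2, 63, -37), (-37, 11, 28), (28, 45, -20), (-20, 35, 38), (38, 41, -17), … (40 more)
cycles differ ⇒ inequivalent

no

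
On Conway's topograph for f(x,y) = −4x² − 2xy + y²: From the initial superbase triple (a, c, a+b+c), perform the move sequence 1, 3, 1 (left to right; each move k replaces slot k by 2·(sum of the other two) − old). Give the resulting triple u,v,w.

start (-4,1,-5) = (f(1,0),f(0,1),f(1,1))
replace slot 1: 2·(1+(-5)) − (-4) = -4 → (-4,1,-5)
replace slot 3: 2·((-4)+1) − (-5) = -1 → (-4,1,-1)
replace slot 1: 2·(1+(-1)) − (-4) = 4 → (4,1,-1)

4,1,-1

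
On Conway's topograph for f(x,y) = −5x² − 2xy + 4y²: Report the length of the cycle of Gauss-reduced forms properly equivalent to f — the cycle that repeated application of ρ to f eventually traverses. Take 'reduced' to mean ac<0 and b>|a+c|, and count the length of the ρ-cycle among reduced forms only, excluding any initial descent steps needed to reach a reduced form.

D = 84, ⌊√D⌋ = 9
descent: ρ → (4,2,-5)  [lands on river]
river: ρ → (-5,8,1)
river: ρ → (1,8,-5)
river: ρ → (-5,2,4)
river: ρ → (4,6,-3)
river: ρ → (-3,6,4)
ρ-cycle length = 6 (tail of 1 descent step not counted)

6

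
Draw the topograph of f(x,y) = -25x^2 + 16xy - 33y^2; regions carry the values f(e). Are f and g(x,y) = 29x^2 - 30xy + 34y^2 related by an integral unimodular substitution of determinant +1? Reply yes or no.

D₁ = -3044, D₂ = -3044
f is negative-definite; reduce −f:
−f: reduced (well bottom): (25,-16,33) with a≤c, −a<b≤a
flip sign back: reduced form of f is (-25,16,-33)
g: translate: b→28 (≡-30 mod 58), so (29,-30,34)→(29,28,33)
g: reduced (well bottom): (29,28,33) with a≤c, −a<b≤a
reduced forms (-25, 16, -33) vs (29, 28, 33) ⇒ inequivalent

no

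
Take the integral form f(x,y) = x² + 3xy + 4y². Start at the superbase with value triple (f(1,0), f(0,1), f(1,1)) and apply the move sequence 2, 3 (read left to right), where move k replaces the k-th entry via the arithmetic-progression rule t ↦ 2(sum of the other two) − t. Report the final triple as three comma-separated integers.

start (1,4,8) = (f(1,0),f(0,1),f(1,1))
replace slot 2: 2·(1+8) − 4 = 14 → (1,14,8)
replace slot 3: 2·(1+14) − 8 = 22 → (1,14,22)

1,14,22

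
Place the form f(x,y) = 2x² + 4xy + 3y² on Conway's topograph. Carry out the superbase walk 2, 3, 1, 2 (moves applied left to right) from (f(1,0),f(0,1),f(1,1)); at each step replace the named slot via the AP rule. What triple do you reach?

start (2,3,9) = (f(1,0),f(0,1),f(1,1))
replace slot 2: 2·(2+9) − 3 = 19 → (2,19,9)
replace slot 3: 2·(2+19) − 9 = 33 → (2,19,33)
replace slot 1: 2·(19+33) − 2 = 102 → (102,19,33)
replace slot 2: 2·(102+33) − 19 = 251 → (102,251,33)

102,251,33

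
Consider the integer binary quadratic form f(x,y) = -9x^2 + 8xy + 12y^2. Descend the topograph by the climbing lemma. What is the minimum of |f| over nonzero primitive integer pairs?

river: ρ → (12,16,-5)
river: ρ → (-5,14,15)
river: ρ → (15,16,-4)
river: ρ → (-4,16,15)
river: ρ → (15,14,-5)
river: ρ → (-5,16,12)
river: ρ → (12,8,-9)
river: ρ → (-9,10,11)
river: ρ → (11,12,-8)
river: ρ → (-8,20,3)
river: ρ → (3,22,-1)
river: ρ → (-1,22,3)
river: ρ → (3,20,-8)
river: ρ → (-8,12,11)
river: ρ → (11,10,-9)
river: ρ → (-9,8,12)
closes: descent 0, river 16
min |a| on river = 1

1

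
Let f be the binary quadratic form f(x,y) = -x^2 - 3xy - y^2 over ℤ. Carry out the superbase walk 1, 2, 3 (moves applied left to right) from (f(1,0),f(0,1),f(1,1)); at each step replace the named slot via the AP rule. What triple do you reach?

start (-1,-1,-5) = (f(1,0),f(0,1),f(1,1))
replace slot 1: 2·((-1)+(-5)) − (-1) = -11 → (-11,-1,-5)
replace slot 2: 2·((-11)+(-5)) − (-1) = -31 → (-11,-31,-5)
replace slot 3: 2·((-11)+(-31)) − (-5) = -79 → (-11,-31,-79)

-11,-31,-79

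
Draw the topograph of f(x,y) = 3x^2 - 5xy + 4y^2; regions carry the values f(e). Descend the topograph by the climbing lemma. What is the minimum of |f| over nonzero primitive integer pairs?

translate: b→1 (≡-5 mod 6), so (3,-5,4)→(3,1,2)
flip: (3,1,2)→(2,-1,3)
reduced (well bottom): (2,-1,3) with a≤c, −a<b≤a
well minimum = a = 2

2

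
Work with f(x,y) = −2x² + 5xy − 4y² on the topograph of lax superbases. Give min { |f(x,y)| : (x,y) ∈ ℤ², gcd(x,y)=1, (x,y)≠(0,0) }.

translate: b→-1 (≡-5 mod 4), so (2,-5,4)→(2,-1,1)
flip: (2,-1,1)→(1,1,2)
reduced (well bottom): (1,1,2) with a≤c, −a<b≤a
well minimum |f| = |-1| = 1 (negative-definite)

1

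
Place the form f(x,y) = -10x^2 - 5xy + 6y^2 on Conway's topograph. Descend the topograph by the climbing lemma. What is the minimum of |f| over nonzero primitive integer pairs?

descent: ρ → (6,5,-10)  [lands on river]
river: ρ → (-10,15,1)
river: ρ → (1,15,-10)
river: ρ → (-10,5,6)
river: ρ → (6,7,-9)
river: ρ → (-9,11,4)
river: ρ → (4,13,-6)
river: ρ → (-6,11,6)
river: ρ → (6,13,-4)
river: ρ → (-4,11,9)
river: ρ → (9,7,-6)
river: ρ → (-6,5,10)
river: ρ → (10,15,-1)
river: ρ → (-1,15,10)
river: ρ → (10,5,-6)
river: ρ → (-6,7,9)
river: ρ → (9,11,-4)
river: ρ → (-4,13,6)
river: ρ → (6,11,-6)
river: ρ → (-6,13,4)
river: ρ → (4,11,-9)
river: ρ → (-9,7,6)
closes: descent 1, river 22
min |a| on river = 1

1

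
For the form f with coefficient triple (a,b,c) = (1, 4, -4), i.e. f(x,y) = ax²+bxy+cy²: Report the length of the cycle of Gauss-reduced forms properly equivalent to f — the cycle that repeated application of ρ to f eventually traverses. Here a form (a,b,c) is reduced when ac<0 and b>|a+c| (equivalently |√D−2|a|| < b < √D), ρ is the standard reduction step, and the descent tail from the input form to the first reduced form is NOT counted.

D = 32, ⌊√D⌋ = 5
river: ρ → (-4,4,1)
river: ρ → (1,4,-4)
ρ-cycle length = 2 (tail of 0 descent steps not counted)

2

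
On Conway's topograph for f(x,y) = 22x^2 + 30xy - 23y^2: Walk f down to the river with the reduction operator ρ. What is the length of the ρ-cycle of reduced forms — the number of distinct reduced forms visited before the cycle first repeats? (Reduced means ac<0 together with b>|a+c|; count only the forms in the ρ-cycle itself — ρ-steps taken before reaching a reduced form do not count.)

D = 2924, ⌊√D⌋ = 54
river: ρ → (-23,16,29)
river: ρ → (29,42,-10)
river: ρ → (-10,38,37)
river: ρ → (37,36,-11)
river: ρ → (-11,52,5)
river: ρ → (5,48,-31)
river: ρ → (-31,14,22)
river: ρ → (22,30,-23)
ρ-cycle length = 8 (tail of 0 descent steps not counted)

8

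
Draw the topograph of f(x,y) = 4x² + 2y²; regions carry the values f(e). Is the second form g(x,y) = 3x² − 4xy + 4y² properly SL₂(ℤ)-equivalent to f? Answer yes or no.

D₁ = -32, D₂ = -32
f: flip: (4,0,2)→(2,0,4)
f: reduced (well bottom): (2,0,4) with a≤c, −a<b≤a
g: translate: b→2 (≡-4 mod 6), so (3,-4,4)→(3,2,3)
g: reduced (well bottom): (3,2,3) with a≤c, −a<b≤a
reduced forms (2, 0, 4) vs (3, 2, 3) ⇒ inequivalent

no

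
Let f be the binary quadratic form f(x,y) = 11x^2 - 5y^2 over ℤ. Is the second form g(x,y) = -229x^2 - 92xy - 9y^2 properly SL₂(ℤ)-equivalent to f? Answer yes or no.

D₁ = 220, D₂ = 220
river cycle of f (length 4): (-5, 10, 6), (6, 14, -1), (-1, 14, 6), (6, 10, -5)
river cycle of g (length 4): (6, 10, -5), (-5, 10, 6), (6, 14, -1), (-1, 14, 6)
cycles coincide ⇒ equivalent

yes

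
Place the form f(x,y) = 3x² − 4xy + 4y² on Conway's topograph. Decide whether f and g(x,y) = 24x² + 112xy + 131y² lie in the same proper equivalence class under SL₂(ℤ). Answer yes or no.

D₁ = -32, D₂ = -32
f: translate: b→2 (≡-4 mod 6), so (3,-4,4)→(3,2,3)
f: reduced (well bottom): (3,2,3) with a≤c, −a<b≤a
g: translate: b→16 (≡112 mod 48), so (24,112,131)→(24,16,3)
g: flip: (24,16,3)→(3,-16,24)
g: translate: b→2 (≡-16 mod 6), so (3,-16,24)→(3,2,3)
g: reduced (well bottom): (3,2,3) with a≤c, −a<b≤a
reduced forms (3, 2, 3) vs (3, 2, 3) ⇒ equivalent

yes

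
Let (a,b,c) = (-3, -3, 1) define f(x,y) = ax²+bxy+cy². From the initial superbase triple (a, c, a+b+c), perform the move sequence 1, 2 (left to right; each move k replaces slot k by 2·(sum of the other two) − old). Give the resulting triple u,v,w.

start (-3,1,-5) = (f(1,0),f(0,1),f(1,1))
replace slot 1: 2·(1+(-5)) − (-3) = -5 → (-5,1,-5)
replace slot 2: 2·((-5)+(-5)) − 1 = -21 → (-5,-21,-5)

-5,-21,-5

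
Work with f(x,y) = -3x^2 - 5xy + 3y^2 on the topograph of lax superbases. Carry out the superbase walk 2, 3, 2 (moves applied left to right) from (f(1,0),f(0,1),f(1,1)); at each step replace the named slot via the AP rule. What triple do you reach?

start (-3,3,-5) = (f(1,0),f(0,1),f(1,1))
replace slot 2: 2·((-3)+(-5)) − 3 = -19 → (-3,-19,-5)
replace slot 3: 2·((-3)+(-19)) − (-5) = -39 → (-3,-19,-39)
replace slot 2: 2·((-3)+(-39)) − (-19) = -65 → (-3,-65,-39)

-3,-65,-39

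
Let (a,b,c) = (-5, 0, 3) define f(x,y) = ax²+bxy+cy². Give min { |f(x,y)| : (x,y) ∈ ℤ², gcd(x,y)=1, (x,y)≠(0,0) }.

descent: ρ → (3,6,-2)  [lands on river]
river: ρ → (-2,6,3)
closes: descent 1, river 2
min |a| on river = 2

2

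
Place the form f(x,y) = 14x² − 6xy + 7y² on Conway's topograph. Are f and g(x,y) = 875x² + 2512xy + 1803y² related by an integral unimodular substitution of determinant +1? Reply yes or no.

D₁ = -356, D₂ = -356
f: flip: (14,-6,7)→(7,6,14)
f: reduced (well bottom): (7,6,14) with a≤c, −a<b≤a
g: translate: b→762 (≡2512 mod 1750), so (875,2512,1803)→(875,762,166)
g: flip: (875,762,166)→(166,-762,875)
g: translate: b→-98 (≡-762 mod 332), so (166,-762,875)→(166,-98,15)
g: flip: (166,-98,15)→(15,98,166)
g: translate: b→8 (≡98 mod 30), so (15,98,166)→(15,8,7)
g: flip: (15,8,7)→(7,-8,15)
g: translate: b→6 (≡-8 mod 14), so (7,-8,15)→(7,6,14)
g: reduced (well bottom): (7,6,14) with a≤c, −a<b≤a
reduced forms (7, 6, 14) vs (7, 6, 14) ⇒ equivalent

yes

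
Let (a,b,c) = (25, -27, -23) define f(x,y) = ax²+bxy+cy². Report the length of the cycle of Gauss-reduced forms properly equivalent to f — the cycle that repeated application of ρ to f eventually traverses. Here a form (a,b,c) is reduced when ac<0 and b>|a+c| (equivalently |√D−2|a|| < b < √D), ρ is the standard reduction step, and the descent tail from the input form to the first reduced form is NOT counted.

D = 3029, ⌊√D⌋ = 55
descent: ρ → (-23,27,25)  [lands on river]
river: ρ → (25,23,-25)
river: ρ → (-25,27,23)
river: ρ → (23,19,-29)
river: ρ → (-29,39,13)
river: ρ → (13,39,-29)
river: ρ → (-29,19,23)
river: ρ → (23,27,-25)
river: ρ → (-25,23,25)
river: ρ → (25,27,-23)
river: ρ → (-23,19,29)
river: ρ → (29,39,-13)
river: ρ → (-13,39,29)
river: ρ → (29,19,-23)
ρ-cycle length = 14 (tail of 1 descent step not counted)

14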